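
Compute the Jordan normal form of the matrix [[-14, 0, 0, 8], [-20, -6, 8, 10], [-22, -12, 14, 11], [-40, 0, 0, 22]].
The characteristic polynomial is det(xI - A) = (x - 6)^2(x - 2)^2, so the eigenvalues are 2 (algebraic multiplicity 2), 6 (algebraic multiplicity 2).

For λ = 2: rank(A - 2I) = 2. The eigenspace has dimension 4 - 2 = 2, so there are 2 Jordan blocks; the rank sequence gives block sizes [1, 1].

For λ = 6: rank(A - 6I) = 3, rank((A - 6I)^2) = 2. The eigenspace has dimension 4 - 3 = 1, so there is 1 Jordan block; the rank sequence gives block sizes [2].

Assembling the blocks gives the Jordan form J above.

J = [[2, 0, 0, 0], [0, 2, 0, 0], [0, 0, 6, 1], [0, 0, 0, 6]]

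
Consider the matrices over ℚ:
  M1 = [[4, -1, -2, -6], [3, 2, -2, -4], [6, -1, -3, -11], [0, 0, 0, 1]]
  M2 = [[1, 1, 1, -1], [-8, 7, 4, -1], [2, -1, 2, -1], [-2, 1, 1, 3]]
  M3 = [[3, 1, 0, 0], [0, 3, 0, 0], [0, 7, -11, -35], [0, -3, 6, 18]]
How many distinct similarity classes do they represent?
Characteristic polynomials: χ_{M1} = (x - 1)^4, χ_{M2} = (x - 4)(x - 3)^3, χ_{M3} = (x - 4)(x - 3)^3.

{M1}: invariant factors x - 1, (x - 1)^3.

{M2, M3}: invariant factors x - 3, (x - 4)(x - 3)^2.

Matrices are similar if and only if their invariant-factor lists agree; the partition into similarity classes is {M1}, {M2, M3}.

2 classes: {M1}, {M2, M3}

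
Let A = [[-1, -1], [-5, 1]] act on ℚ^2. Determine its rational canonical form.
R = [[0, 6], [1, 0]]

The invariant factors of A (the non-unit diagonal entries of the Smith normal form of xI - A over ℚ[x]) are x^2 - 6, each dividing the next. The characteristic polynomial is their product, x^2 - 6.

The rational canonical form is the block-diagonal matrix of companion matrices C(f_i):
R = [[0, 6], [1, 0]].

Note the characteristic polynomial does not split into linear factors over ℚ, so A has no Jordan form over ℚ; the rational canonical form exists over any field.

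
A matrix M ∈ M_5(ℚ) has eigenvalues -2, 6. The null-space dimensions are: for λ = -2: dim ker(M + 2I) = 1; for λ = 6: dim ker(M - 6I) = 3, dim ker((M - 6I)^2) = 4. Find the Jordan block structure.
λ = -2: successive nullity increments [1] count blocks of size ≥ k; block sizes are [1].
λ = 6: successive nullity increments [3, 1] count blocks of size ≥ k; block sizes are [2, 1, 1].

Jordan blocks: (-2, 1), (6, 2), (6, 1), (6, 1)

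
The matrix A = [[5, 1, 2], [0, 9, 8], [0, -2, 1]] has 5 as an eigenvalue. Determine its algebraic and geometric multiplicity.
The characteristic polynomial is (x - 5)^3, so the factor x - 5 appears with exponent 3: the algebraic multiplicity is 3.

rank(A - 5I) = 1, so the eigenspace has dimension 3 - 1 = 2: the geometric multiplicity is 2.

Since 2 < 3, A is not diagonalizable.

algebraic multiplicity 3, geometric multiplicity 2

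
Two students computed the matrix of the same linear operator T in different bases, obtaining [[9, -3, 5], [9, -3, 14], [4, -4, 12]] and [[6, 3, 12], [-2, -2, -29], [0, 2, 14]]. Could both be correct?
Yes.

Two matrices over a field are similar if and only if they have the same invariant factors.

Both A and B have characteristic polynomial (x - 6)^3 and minimal polynomial (x - 6)^3. Computing further, both have invariant factors (x - 6)^3. Hence A and B are similar.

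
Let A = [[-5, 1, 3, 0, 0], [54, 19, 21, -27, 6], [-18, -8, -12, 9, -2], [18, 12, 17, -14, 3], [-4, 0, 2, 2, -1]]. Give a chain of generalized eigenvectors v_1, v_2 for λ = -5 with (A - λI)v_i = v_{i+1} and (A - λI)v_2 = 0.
We seek v_1 ∈ ker((A + 5I)^2) \ ker(A + 5I), then set v_{i+1} = (A + 5I) v_i.

One such chain is v_1 = [[0, -2, 1, -1, 0]]^T, v_2 = [[1, 0, 0, 2, 0]]^T. Check: (A + 5I) v_2 = [[0, 0, 0, 0, 0]]^T = 0.

v_1 = [[0, -2, 1, -1, 0]]^T, v_2 = [[1, 0, 0, 2, 0]]^T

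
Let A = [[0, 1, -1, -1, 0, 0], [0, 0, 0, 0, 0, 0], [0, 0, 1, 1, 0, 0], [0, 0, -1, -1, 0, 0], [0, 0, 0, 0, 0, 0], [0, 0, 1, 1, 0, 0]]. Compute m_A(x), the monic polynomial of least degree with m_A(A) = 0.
The characteristic polynomial factors as x^6. The minimal polynomial is ∏(x - λ)^{k_λ} where k_λ is the size of the largest Jordan block at λ.

For λ = 0: rank(A) = 2, and the largest Jordan block has size 2 (the smallest k with rank(A^k) = rank(A^(k+1))).

So m_A(x) = x^2.

m_A(x) = x^2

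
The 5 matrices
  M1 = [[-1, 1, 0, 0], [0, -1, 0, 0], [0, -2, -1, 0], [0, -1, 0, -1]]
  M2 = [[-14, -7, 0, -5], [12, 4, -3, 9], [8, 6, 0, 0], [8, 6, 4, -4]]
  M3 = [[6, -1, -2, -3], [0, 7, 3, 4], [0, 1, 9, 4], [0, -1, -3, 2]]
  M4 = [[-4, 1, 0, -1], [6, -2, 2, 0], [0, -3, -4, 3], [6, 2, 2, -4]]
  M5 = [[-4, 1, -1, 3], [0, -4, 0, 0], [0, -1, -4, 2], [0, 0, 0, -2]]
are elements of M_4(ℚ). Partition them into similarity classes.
4 classes: {M1}, {M2, M5}, {M3}, {M4}

Characteristic polynomials: χ_{M1} = (x + 1)^4, χ_{M2} = (x + 2)(x + 4)^3, χ_{M3} = (x - 6)^4, χ_{M4} = (x + 2)(x + 4)^3, χ_{M5} = (x + 2)(x + 4)^3.

{M1}: invariant factors x + 1, x + 1, (x + 1)^2.

{M2, M5}: invariant factors (x + 2)(x + 4)^3.

{M3}: invariant factors (x - 6)^2, (x - 6)^2.

{M4}: invariant factors x + 4, (x + 2)(x + 4)^2.

Matrices are similar if and only if their invariant-factor lists agree; the partition into similarity classes is {M1}, {M2, M5}, {M3}, {M4}.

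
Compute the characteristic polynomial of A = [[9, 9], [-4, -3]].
χ_A(x) = (x - 3)^2

xI - A = [[x - 9, -9], [4, x + 3]].

Expanding det(xI - A) along the first row:
det(xI - A) = + (x - 9)·det([[x + 3]]) - (-9)·det([[4]]).

Evaluating gives χ_A(x) = x^2 - 6x + 9 = (x - 3)^2.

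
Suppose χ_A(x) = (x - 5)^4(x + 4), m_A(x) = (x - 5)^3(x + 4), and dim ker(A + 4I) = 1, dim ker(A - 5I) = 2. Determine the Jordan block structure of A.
Jordan blocks: (-4, 1), (5, 3), (5, 1)

λ = -4: algebraic multiplicity 1 (exponent in χ_A), largest block size 1 (exponent in m_A), 1 block (geometric multiplicity). This forces block sizes [1].
λ = 5: algebraic multiplicity 4 (exponent in χ_A), largest block size 3 (exponent in m_A), 2 blocks (geometric multiplicity). These force block sizes [3, 1].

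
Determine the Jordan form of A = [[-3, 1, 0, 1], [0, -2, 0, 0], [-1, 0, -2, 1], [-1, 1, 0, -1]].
The characteristic polynomial is det(xI - A) = (x + 2)^4, so the eigenvalues are -2 (algebraic multiplicity 4).

For λ = -2: rank(A + 2I) = 2, rank((A + 2I)^2) = 0. The eigenspace has dimension 4 - 2 = 2, so there are 2 Jordan blocks; the rank sequence gives block sizes [2, 2].

Assembling the blocks gives the Jordan form J above.

J = [[-2, 1, 0, 0], [0, -2, 0, 0], [0, 0, -2, 1], [0, 0, 0, -2]]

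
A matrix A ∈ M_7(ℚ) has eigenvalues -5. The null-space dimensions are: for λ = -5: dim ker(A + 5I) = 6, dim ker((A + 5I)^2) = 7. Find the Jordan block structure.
λ = -5: successive nullity increments [6, 1] count blocks of size ≥ k; block sizes are [2, 1, 1, 1, 1, 1].

Jordan blocks: (-5, 2), (-5, 1), (-5, 1), (-5, 1), (-5, 1), (-5, 1)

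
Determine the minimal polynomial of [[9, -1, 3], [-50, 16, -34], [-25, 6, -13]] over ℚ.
The characteristic polynomial factors as (x - 4)^3. The minimal polynomial is ∏(x - λ)^{k_λ} where k_λ is the size of the largest Jordan block at λ.

For λ = 4: rank(A - 4I) = 2, and the largest Jordan block has size 3 (the smallest k with rank((A - 4I)^k) = rank((A - 4I)^(k+1))).

So m_A(x) = (x - 4)^3.

m_A(x) = (x - 4)^3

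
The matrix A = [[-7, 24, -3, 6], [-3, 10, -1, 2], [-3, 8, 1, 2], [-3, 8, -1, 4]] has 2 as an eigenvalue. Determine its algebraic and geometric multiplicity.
The characteristic polynomial is (x - 2)^4, so the factor x - 2 appears with exponent 4: the algebraic multiplicity is 4.

rank(A - 2I) = 1, so the eigenspace has dimension 4 - 1 = 3: the geometric multiplicity is 3.

Since 3 < 4, A is not diagonalizable.

algebraic multiplicity 4, geometric multiplicity 3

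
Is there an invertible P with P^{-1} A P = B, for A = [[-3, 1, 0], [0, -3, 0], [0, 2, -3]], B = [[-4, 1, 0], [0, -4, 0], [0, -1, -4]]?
trace(A) = -9 but trace(B) = -12. The trace is a similarity invariant, so A and B are not similar.

No.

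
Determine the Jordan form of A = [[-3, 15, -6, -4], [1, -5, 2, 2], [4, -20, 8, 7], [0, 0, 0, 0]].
J = [[0, 1, 0, 0], [0, 0, 0, 0], [0, 0, 0, 1], [0, 0, 0, 0]]

The characteristic polynomial is det(xI - A) = x^4, so the eigenvalues are 0 (algebraic multiplicity 4).

For λ = 0: rank(A) = 2, rank(A^2) = 0. The eigenspace has dimension 4 - 2 = 2, so there are 2 Jordan blocks; the rank sequence gives block sizes [2, 2].

Assembling the blocks gives the Jordan form J above.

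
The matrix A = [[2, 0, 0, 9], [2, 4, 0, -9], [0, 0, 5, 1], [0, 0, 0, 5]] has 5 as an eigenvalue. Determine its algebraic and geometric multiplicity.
The characteristic polynomial is (x - 5)^2(x - 4)(x - 2), so the factor x - 5 appears with exponent 2: the algebraic multiplicity is 2.

rank(A - 5I) = 3, so the eigenspace has dimension 4 - 3 = 1: the geometric multiplicity is 1.

Since 1 < 2, A is not diagonalizable.

algebraic multiplicity 2, geometric multiplicity 1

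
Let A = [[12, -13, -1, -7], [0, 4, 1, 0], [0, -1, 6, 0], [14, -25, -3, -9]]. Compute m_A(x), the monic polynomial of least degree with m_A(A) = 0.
m_A(x) = (x - 5)^2(x + 2)

The characteristic polynomial factors as (x - 5)^3(x + 2). The minimal polynomial is ∏(x - λ)^{k_λ} where k_λ is the size of the largest Jordan block at λ.

For λ = -2: rank(A + 2I) = 3, and the largest Jordan block has size 1 (the smallest k with rank((A + 2I)^k) = rank((A + 2I)^(k+1))).
For λ = 5: rank(A - 5I) = 2, and the largest Jordan block has size 2 (the smallest k with rank((A - 5I)^k) = rank((A - 5I)^(k+1))).

So m_A(x) = (x - 5)^2(x + 2).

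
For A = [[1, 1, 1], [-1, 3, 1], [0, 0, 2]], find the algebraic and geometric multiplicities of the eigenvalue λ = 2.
The characteristic polynomial is (x - 2)^3, so the factor x - 2 appears with exponent 3: the algebraic multiplicity is 3.

rank(A - 2I) = 1, so the eigenspace has dimension 3 - 1 = 2: the geometric multiplicity is 2.

Since 2 < 3, A is not diagonalizable.

algebraic multiplicity 3, geometric multiplicity 2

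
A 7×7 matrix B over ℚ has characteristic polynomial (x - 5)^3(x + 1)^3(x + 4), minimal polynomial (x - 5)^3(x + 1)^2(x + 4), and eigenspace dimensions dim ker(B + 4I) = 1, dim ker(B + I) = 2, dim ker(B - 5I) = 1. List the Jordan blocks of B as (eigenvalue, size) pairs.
Jordan blocks: (-4, 1), (-1, 2), (-1, 1), (5, 3)

λ = -4: algebraic multiplicity 1 (exponent in χ_B), largest block size 1 (exponent in m_B), 1 block (geometric multiplicity). This forces block sizes [1].
λ = -1: algebraic multiplicity 3 (exponent in χ_B), largest block size 2 (exponent in m_B), 2 blocks (geometric multiplicity). These force block sizes [2, 1].
λ = 5: algebraic multiplicity 3 (exponent in χ_B), largest block size 3 (exponent in m_B), 1 block (geometric multiplicity). This forces block sizes [3].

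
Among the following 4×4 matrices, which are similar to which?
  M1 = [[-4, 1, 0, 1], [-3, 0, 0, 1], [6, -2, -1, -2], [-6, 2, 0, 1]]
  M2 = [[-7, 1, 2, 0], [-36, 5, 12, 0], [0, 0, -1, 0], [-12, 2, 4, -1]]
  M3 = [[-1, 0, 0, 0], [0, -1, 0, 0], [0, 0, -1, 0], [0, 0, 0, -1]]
2 classes: {M1, M2}, {M3}

Characteristic polynomials: χ_{M1} = (x + 1)^4, χ_{M2} = (x + 1)^4, χ_{M3} = (x + 1)^4.

{M1, M2}: invariant factors x + 1, x + 1, (x + 1)^2.

{M3}: invariant factors x + 1, x + 1, x + 1, x + 1.

Matrices are similar if and only if their invariant-factor lists agree; the partition into similarity classes is {M1, M2}, {M3}.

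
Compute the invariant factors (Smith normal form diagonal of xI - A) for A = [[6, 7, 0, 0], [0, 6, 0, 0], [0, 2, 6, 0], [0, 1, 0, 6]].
x - 6, x - 6, (x - 6)^2

The Jordan structure of A has elementary divisors (x - 6)^2, (x - 6), (x - 6). Arranging the block sizes at each eigenvalue in decreasing order and taking row products gives the invariant factors.

Invariant factors (smallest first, each dividing the next): x - 6, x - 6, (x - 6)^2.

Check: the last factor (x - 6)^2 is the minimal polynomial, and the product (x - 6)^4 is the characteristic polynomial.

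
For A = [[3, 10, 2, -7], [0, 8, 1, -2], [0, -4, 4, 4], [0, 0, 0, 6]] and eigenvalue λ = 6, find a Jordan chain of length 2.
We seek v_1 ∈ ker((A - 6I)^2) \ ker(A - 6I), then set v_{i+1} = (A - 6I) v_i.

One such chain is v_1 = [[0, 0, 1, 0]]^T, v_2 = [[2, 1, -2, 0]]^T. Check: (A - 6I) v_2 = [[0, 0, 0, 0]]^T = 0.

v_1 = [[0, 0, 1, 0]]^T, v_2 = [[2, 1, -2, 0]]^T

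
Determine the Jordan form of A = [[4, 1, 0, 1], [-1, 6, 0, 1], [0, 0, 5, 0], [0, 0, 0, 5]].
J = [[5, 1, 0, 0], [0, 5, 0, 0], [0, 0, 5, 0], [0, 0, 0, 5]]

The characteristic polynomial is det(xI - A) = (x - 5)^4, so the eigenvalues are 5 (algebraic multiplicity 4).

For λ = 5: rank(A - 5I) = 1, rank((A - 5I)^2) = 0. The eigenspace has dimension 4 - 1 = 3, so there are 3 Jordan blocks; the rank sequence gives block sizes [2, 1, 1].

Assembling the blocks gives the Jordan form J above.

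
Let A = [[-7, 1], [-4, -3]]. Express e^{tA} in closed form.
A has Jordan form J = [[-5, 1], [0, -5]] with A = PJP^{-1}, so e^{tA} = P e^{tJ} P^{-1}.

For a Jordan block J_k(λ), e^{tJ_k(λ)} = e^{λt} · (I + tN + t^2 N^2/2! + ... + t^{k-1} N^{k-1}/(k-1)!) where N is the nilpotent superdiagonal part.

Assembling the blocks and conjugating back gives the entries of e^{tA} as shown above.

e^{tA} = [[(1 - 2*t)*e^{-5*t}, t*e^{-5*t}], [-4*t*e^{-5*t}, (2*t + 1)*e^{-5*t}]]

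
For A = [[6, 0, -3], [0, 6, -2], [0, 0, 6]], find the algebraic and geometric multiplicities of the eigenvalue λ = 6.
algebraic multiplicity 3, geometric multiplicity 2

The characteristic polynomial is (x - 6)^3, so the factor x - 6 appears with exponent 3: the algebraic multiplicity is 3.

rank(A - 6I) = 1, so the eigenspace has dimension 3 - 1 = 2: the geometric multiplicity is 2.

Since 2 < 3, A is not diagonalizable.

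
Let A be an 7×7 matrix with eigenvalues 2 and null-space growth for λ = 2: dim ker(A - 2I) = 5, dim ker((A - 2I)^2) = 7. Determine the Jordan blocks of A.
λ = 2: successive nullity increments [5, 2] count blocks of size ≥ k; block sizes are [2, 2, 1, 1, 1].

Jordan blocks: (2, 2), (2, 2), (2, 1), (2, 1), (2, 1)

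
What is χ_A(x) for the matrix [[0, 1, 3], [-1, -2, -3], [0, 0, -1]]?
χ_A(x) = (x + 1)^3

xI - A = [[x, -1, -3], [1, x + 2, 3], [0, 0, x + 1]].

Expanding det(xI - A) along the first row:
det(xI - A) = + (x)·det([[x + 2, 3], [0, x + 1]]) - (-1)·det([[1, 3], [0, x + 1]]) + (-3)·det([[1, x + 2], [0, 0]]).

Evaluating gives χ_A(x) = x^3 + 3x^2 + 3x + 1 = (x + 1)^3.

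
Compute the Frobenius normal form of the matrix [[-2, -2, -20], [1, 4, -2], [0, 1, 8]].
R = [[0, 0, -72], [1, 0, -12], [0, 1, 10]]

The invariant factors of A (the non-unit diagonal entries of the Smith normal form of xI - A over ℚ[x]) are (x - 6)^2(x + 2), each dividing the next. The characteristic polynomial is their product, (x - 6)^2(x + 2).

The rational canonical form is the block-diagonal matrix of companion matrices C(f_i):
R = [[0, 0, -72], [1, 0, -12], [0, 1, 10]].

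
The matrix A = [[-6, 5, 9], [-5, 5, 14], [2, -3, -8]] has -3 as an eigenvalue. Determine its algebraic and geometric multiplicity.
The characteristic polynomial is (x + 3)^3, so the factor x + 3 appears with exponent 3: the algebraic multiplicity is 3.

rank(A + 3I) = 2, so the eigenspace has dimension 3 - 2 = 1: the geometric multiplicity is 1.

Since 1 < 3, A is not diagonalizable.

algebraic multiplicity 3, geometric multiplicity 1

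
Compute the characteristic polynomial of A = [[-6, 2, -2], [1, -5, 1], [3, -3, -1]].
xI - A = [[x + 6, -2, 2], [-1, x + 5, -1], [-3, 3, x + 1]].

Expanding det(xI - A) along the first row:
det(xI - A) = + (x + 6)·det([[x + 5, -1], [3, x + 1]]) - (-2)·det([[-1, -1], [-3, x + 1]]) + (2)·det([[-1, x + 5], [-3, 3]]).

Evaluating gives χ_A(x) = x^3 + 12x^2 + 48x + 64 = (x + 4)^3.

χ_A(x) = (x + 4)^3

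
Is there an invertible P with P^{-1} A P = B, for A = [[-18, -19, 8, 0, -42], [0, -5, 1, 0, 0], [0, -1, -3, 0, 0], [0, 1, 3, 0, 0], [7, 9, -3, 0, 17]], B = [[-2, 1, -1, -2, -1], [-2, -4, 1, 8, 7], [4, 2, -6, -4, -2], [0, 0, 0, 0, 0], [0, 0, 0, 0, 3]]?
Yes.

Two matrices over a field are similar if and only if they have the same invariant factors.

Both A and B have characteristic polynomial x(x - 3)(x + 4)^3 and minimal polynomial x(x - 3)(x + 4)^3. Computing further, both have invariant factors x(x - 3)(x + 4)^3. Hence A and B are similar.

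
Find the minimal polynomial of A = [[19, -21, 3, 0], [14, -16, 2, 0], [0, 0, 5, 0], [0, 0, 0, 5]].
m_A(x) = (x - 5)^2(x + 2)

The characteristic polynomial factors as (x - 5)^3(x + 2). The minimal polynomial is ∏(x - λ)^{k_λ} where k_λ is the size of the largest Jordan block at λ.

For λ = -2: rank(A + 2I) = 3, and the largest Jordan block has size 1 (the smallest k with rank((A + 2I)^k) = rank((A + 2I)^(k+1))).
For λ = 5: rank(A - 5I) = 2, and the largest Jordan block has size 2 (the smallest k with rank((A - 5I)^k) = rank((A - 5I)^(k+1))).

So m_A(x) = (x - 5)^2(x + 2).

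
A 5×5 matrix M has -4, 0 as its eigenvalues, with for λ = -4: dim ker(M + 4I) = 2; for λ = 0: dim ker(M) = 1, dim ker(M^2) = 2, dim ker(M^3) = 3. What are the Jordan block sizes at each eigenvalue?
λ = -4: successive nullity increments [2] count blocks of size ≥ k; block sizes are [1, 1].
λ = 0: successive nullity increments [1, 1, 1] count blocks of size ≥ k; block sizes are [3].

Jordan blocks: (-4, 1), (-4, 1), (0, 3)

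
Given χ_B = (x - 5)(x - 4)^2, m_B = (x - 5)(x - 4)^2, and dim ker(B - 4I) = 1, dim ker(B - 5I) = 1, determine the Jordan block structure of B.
λ = 4: algebraic multiplicity 2 (exponent in χ_B), largest block size 2 (exponent in m_B), 1 block (geometric multiplicity). This forces block sizes [2].
λ = 5: algebraic multiplicity 1 (exponent in χ_B), largest block size 1 (exponent in m_B), 1 block (geometric multiplicity). This forces block sizes [1].

Jordan blocks: (4, 2), (5, 1)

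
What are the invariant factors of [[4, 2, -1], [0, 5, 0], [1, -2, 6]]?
x - 5, (x - 5)^2

The Jordan structure of A has elementary divisors (x - 5)^2, (x - 5). Arranging the block sizes at each eigenvalue in decreasing order and taking row products gives the invariant factors.

Invariant factors (smallest first, each dividing the next): x - 5, (x - 5)^2.

Check: the last factor (x - 5)^2 is the minimal polynomial, and the product (x - 5)^3 is the characteristic polynomial.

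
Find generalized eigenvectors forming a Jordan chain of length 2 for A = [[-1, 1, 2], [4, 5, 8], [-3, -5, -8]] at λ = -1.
v_1 = [[2, -1, 0]]^T, v_2 = [[-1, 2, -1]]^T

We seek v_1 ∈ ker((A + I)^2) \ ker(A + I), then set v_{i+1} = (A + I) v_i.

One such chain is v_1 = [[2, -1, 0]]^T, v_2 = [[-1, 2, -1]]^T. Check: (A + I) v_2 = [[0, 0, 0]]^T = 0.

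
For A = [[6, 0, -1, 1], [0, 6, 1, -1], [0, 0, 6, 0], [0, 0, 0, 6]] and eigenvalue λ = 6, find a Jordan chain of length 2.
We seek v_1 ∈ ker((A - 6I)^2) \ ker(A - 6I), then set v_{i+1} = (A - 6I) v_i.

One such chain is v_1 = [[-1, 3, 0, 1]]^T, v_2 = [[1, -1, 0, 0]]^T. Check: (A - 6I) v_2 = [[0, 0, 0, 0]]^T = 0.

v_1 = [[-1, 3, 0, 1]]^T, v_2 = [[1, -1, 0, 0]]^T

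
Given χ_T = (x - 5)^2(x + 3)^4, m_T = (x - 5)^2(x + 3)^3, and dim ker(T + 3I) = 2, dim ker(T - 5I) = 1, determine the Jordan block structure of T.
Jordan blocks: (-3, 3), (-3, 1), (5, 2)

λ = -3: algebraic multiplicity 4 (exponent in χ_T), largest block size 3 (exponent in m_T), 2 blocks (geometric multiplicity). These force block sizes [3, 1].
λ = 5: algebraic multiplicity 2 (exponent in χ_T), largest block size 2 (exponent in m_T), 1 block (geometric multiplicity). This forces block sizes [2].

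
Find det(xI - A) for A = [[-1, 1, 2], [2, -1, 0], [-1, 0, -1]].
χ_A(x) = (x + 1)^3

xI - A = [[x + 1, -1, -2], [-2, x + 1, 0], [1, 0, x + 1]].

Expanding det(xI - A) along the first row:
det(xI - A) = + (x + 1)·det([[x + 1, 0], [0, x + 1]]) - (-1)·det([[-2, 0], [1, x + 1]]) + (-2)·det([[-2, x + 1], [1, 0]]).

Evaluating gives χ_A(x) = x^3 + 3x^2 + 3x + 1 = (x + 1)^3.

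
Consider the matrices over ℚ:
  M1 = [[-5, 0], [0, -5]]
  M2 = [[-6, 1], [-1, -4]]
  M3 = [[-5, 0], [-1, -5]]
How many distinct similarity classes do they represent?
2 classes: {M1}, {M2, M3}

Characteristic polynomials: χ_{M1} = (x + 5)^2, χ_{M2} = (x + 5)^2, χ_{M3} = (x + 5)^2.

{M1}: invariant factors x + 5, x + 5.

{M2, M3}: invariant factors (x + 5)^2.

Matrices are similar if and only if their invariant-factor lists agree; the partition into similarity classes is {M1}, {M2, M3}.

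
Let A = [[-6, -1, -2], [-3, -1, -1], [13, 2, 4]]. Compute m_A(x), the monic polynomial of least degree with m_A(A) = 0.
The characteristic polynomial factors as (x + 1)^3. The minimal polynomial is ∏(x - λ)^{k_λ} where k_λ is the size of the largest Jordan block at λ.

For λ = -1: rank(A + I) = 2, and the largest Jordan block has size 3 (the smallest k with rank((A + I)^k) = rank((A + I)^(k+1))).

So m_A(x) = (x + 1)^3.

m_A(x) = (x + 1)^3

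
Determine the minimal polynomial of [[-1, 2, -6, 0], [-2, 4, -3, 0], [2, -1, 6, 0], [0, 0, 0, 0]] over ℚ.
m_A(x) = x(x - 3)^2

The characteristic polynomial factors as x(x - 3)^3. The minimal polynomial is ∏(x - λ)^{k_λ} where k_λ is the size of the largest Jordan block at λ.

For λ = 0: rank(A) = 3, and the largest Jordan block has size 1 (the smallest k with rank(A^k) = rank(A^(k+1))).
For λ = 3: rank(A - 3I) = 2, and the largest Jordan block has size 2 (the smallest k with rank((A - 3I)^k) = rank((A - 3I)^(k+1))).

So m_A(x) = x(x - 3)^2.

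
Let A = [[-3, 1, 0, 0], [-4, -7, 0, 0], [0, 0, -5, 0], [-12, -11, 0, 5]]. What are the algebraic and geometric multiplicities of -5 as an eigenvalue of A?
algebraic multiplicity 3, geometric multiplicity 2

The characteristic polynomial is (x - 5)(x + 5)^3, so the factor x + 5 appears with exponent 3: the algebraic multiplicity is 3.

rank(A + 5I) = 2, so the eigenspace has dimension 4 - 2 = 2: the geometric multiplicity is 2.

Since 2 < 3, A is not diagonalizable.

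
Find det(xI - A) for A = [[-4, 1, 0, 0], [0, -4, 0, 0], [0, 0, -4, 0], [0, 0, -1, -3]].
xI - A = [[x + 4, -1, 0, 0], [0, x + 4, 0, 0], [0, 0, x + 4, 0], [0, 0, 1, x + 3]].

Expanding det(xI - A) along the first row:
det(xI - A) = + (x + 4)·det([[x + 4, 0, 0], [0, x + 4, 0], [0, 1, x + 3]]) - (-1)·det([[0, 0, 0], [0, x + 4, 0], [0, 1, x + 3]]) + (0)·det([[0, x + 4, 0], [0, 0, 0], [0, 0, x + 3]]) - (0)·det([[0, x + 4, 0], [0, 0, x + 4], [0, 0, 1]]).

Evaluating gives χ_A(x) = x^4 + 15x^3 + 84x^2 + 208x + 192 = (x + 3)(x + 4)^3.

χ_A(x) = (x + 3)(x + 4)^3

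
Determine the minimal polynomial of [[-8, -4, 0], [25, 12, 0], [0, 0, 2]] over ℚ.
m_A(x) = (x - 2)^2

The characteristic polynomial factors as (x - 2)^3. The minimal polynomial is ∏(x - λ)^{k_λ} where k_λ is the size of the largest Jordan block at λ.

For λ = 2: rank(A - 2I) = 1, and the largest Jordan block has size 2 (the smallest k with rank((A - 2I)^k) = rank((A - 2I)^(k+1))).

So m_A(x) = (x - 2)^2.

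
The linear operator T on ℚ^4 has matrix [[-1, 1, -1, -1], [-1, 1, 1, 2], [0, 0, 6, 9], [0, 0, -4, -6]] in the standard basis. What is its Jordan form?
J = [[0, 1, 0, 0], [0, 0, 0, 0], [0, 0, 0, 1], [0, 0, 0, 0]]

The characteristic polynomial is det(xI - A) = x^4, so the eigenvalues are 0 (algebraic multiplicity 4).

For λ = 0: rank(A) = 2, rank(A^2) = 0. The eigenspace has dimension 4 - 2 = 2, so there are 2 Jordan blocks; the rank sequence gives block sizes [2, 2].

Assembling the blocks gives the Jordan form J above.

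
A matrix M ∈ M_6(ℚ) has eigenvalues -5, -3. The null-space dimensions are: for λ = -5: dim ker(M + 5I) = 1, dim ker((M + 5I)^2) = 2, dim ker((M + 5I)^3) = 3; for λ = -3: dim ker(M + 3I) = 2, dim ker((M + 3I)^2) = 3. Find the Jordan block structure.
λ = -5: successive nullity increments [1, 1, 1] count blocks of size ≥ k; block sizes are [3].
λ = -3: successive nullity increments [2, 1] count blocks of size ≥ k; block sizes are [2, 1].

Jordan blocks: (-5, 3), (-3, 2), (-3, 1)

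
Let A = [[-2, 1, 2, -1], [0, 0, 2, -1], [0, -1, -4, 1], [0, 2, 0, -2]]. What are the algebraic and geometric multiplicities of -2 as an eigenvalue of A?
algebraic multiplicity 4, geometric multiplicity 2

The characteristic polynomial is (x + 2)^4, so the factor x + 2 appears with exponent 4: the algebraic multiplicity is 4.

rank(A + 2I) = 2, so the eigenspace has dimension 4 - 2 = 2: the geometric multiplicity is 2.

Since 2 < 4, A is not diagonalizable.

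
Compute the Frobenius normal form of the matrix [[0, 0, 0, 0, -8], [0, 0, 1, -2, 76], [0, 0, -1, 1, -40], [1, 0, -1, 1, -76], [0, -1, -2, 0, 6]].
The invariant factors of A (the non-unit diagonal entries of the Smith normal form of xI - A over ℚ[x]) are (x + 2)(x^2 - 4x - 2)^2, each dividing the next. The characteristic polynomial is their product, (x + 2)(x^2 - 4x - 2)^2.

The rational canonical form is the block-diagonal matrix of companion matrices C(f_i):
R = [[0, 0, 0, 0, -8], [1, 0, 0, 0, -36], [0, 1, 0, 0, -40], [0, 0, 1, 0, 4], [0, 0, 0, 1, 6]].

Note the characteristic polynomial does not split into linear factors over ℚ, so A has no Jordan form over ℚ; the rational canonical form exists over any field.

R = [[0, 0, 0, 0, -8], [1, 0, 0, 0, -36], [0, 1, 0, 0, -40], [0, 0, 1, 0, 4], [0, 0, 0, 1, 6]]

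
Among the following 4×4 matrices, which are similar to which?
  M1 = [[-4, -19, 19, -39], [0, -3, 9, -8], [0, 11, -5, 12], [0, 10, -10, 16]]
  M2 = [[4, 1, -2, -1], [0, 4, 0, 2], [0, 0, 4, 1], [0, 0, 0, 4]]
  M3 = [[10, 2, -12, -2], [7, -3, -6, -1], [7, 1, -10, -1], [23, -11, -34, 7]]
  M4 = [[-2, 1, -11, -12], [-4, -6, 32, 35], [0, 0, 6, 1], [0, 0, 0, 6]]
Characteristic polynomials: χ_{M1} = (x - 6)^2(x + 4)^2, χ_{M2} = (x - 4)^4, χ_{M3} = (x - 6)^2(x + 4)^2, χ_{M4} = (x - 6)^2(x + 4)^2.

{M1, M4}: invariant factors (x - 6)^2(x + 4)^2.

{M2}: invariant factors (x - 4)^2, (x - 4)^2.

{M3}: invariant factors x + 4, (x - 6)^2(x + 4).

Matrices are similar if and only if their invariant-factor lists agree; the partition into similarity classes is {M1, M4}, {M2}, {M3}.

3 classes: {M1, M4}, {M2}, {M3}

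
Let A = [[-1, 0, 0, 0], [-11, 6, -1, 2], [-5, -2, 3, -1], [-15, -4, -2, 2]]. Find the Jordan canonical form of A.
The characteristic polynomial is det(xI - A) = (x - 4)^2(x - 3)(x + 1), so the eigenvalues are -1 (algebraic multiplicity 1), 3 (algebraic multiplicity 1), 4 (algebraic multiplicity 2).

For λ = -1: algebraic multiplicity 1 gives one 1×1 block.

For λ = 3: algebraic multiplicity 1 gives one 1×1 block.

For λ = 4: rank(A - 4I) = 3, rank((A - 4I)^2) = 2. The eigenspace has dimension 4 - 3 = 1, so there is 1 Jordan block; the rank sequence gives block sizes [2].

Assembling the blocks gives the Jordan form J above.

J = [[-1, 0, 0, 0], [0, 3, 0, 0], [0, 0, 4, 1], [0, 0, 0, 4]]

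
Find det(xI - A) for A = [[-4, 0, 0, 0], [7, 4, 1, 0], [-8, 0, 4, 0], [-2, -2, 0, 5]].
xI - A = [[x + 4, 0, 0, 0], [-7, x - 4, -1, 0], [8, 0, x - 4, 0], [2, 2, 0, x - 5]].

Expanding det(xI - A) along the first row:
det(xI - A) = + (x + 4)·det([[x - 4, -1, 0], [0, x - 4, 0], [2, 0, x - 5]]) - (0)·det([[-7, -1, 0], [8, x - 4, 0], [2, 0, x - 5]]) + (0)·det([[-7, x - 4, 0], [8, 0, 0], [2, 2, x - 5]]) - (0)·det([[-7, x - 4, -1], [8, 0, x - 4], [2, 2, 0]]).

Evaluating gives χ_A(x) = x^4 - 9x^3 + 4x^2 + 144x - 320 = (x - 5)(x - 4)^2(x + 4).

χ_A(x) = (x - 5)(x - 4)^2(x + 4)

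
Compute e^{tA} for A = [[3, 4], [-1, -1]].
e^{tA} = [[(2*t + 1)*e^{t}, 4*t*e^{t}], [-t*e^{t}, (1 - 2*t)*e^{t}]]

A has Jordan form J = [[1, 1], [0, 1]] with A = PJP^{-1}, so e^{tA} = P e^{tJ} P^{-1}.

For a Jordan block J_k(λ), e^{tJ_k(λ)} = e^{λt} · (I + tN + t^2 N^2/2! + ... + t^{k-1} N^{k-1}/(k-1)!) where N is the nilpotent superdiagonal part.

Assembling the blocks and conjugating back gives the entries of e^{tA} as shown above.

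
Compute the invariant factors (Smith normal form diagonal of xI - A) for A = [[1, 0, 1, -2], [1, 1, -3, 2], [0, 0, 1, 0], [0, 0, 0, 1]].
The Jordan structure of A has elementary divisors (x - 1)^3, (x - 1). Arranging the block sizes at each eigenvalue in decreasing order and taking row products gives the invariant factors.

Invariant factors (smallest first, each dividing the next): x - 1, (x - 1)^3.

Check: the last factor (x - 1)^3 is the minimal polynomial, and the product (x - 1)^4 is the characteristic polynomial.

x - 1, (x - 1)^3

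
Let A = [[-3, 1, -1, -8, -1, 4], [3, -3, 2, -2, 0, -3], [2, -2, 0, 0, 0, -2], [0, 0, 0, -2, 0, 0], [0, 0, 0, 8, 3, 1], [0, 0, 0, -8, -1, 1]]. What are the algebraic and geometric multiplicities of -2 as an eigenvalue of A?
algebraic multiplicity 4, geometric multiplicity 2

The characteristic polynomial is (x - 2)^2(x + 2)^4, so the factor x + 2 appears with exponent 4: the algebraic multiplicity is 4.

rank(A + 2I) = 4, so the eigenspace has dimension 6 - 4 = 2: the geometric multiplicity is 2.

Since 2 < 4, A is not diagonalizable.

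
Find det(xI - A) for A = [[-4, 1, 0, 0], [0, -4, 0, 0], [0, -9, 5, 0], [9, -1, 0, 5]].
χ_A(x) = (x - 5)^2(x + 4)^2

xI - A = [[x + 4, -1, 0, 0], [0, x + 4, 0, 0], [0, 9, x - 5, 0], [-9, 1, 0, x - 5]].

Expanding det(xI - A) along the first row:
det(xI - A) = + (x + 4)·det([[x + 4, 0, 0], [9, x - 5, 0], [1, 0, x - 5]]) - (-1)·det([[0, 0, 0], [0, x - 5, 0], [-9, 0, x - 5]]) + (0)·det([[0, x + 4, 0], [0, 9, 0], [-9, 1, x - 5]]) - (0)·det([[0, x + 4, 0], [0, 9, x - 5], [-9, 1, 0]]).

Evaluating gives χ_A(x) = x^4 - 2x^3 - 39x^2 + 40x + 400 = (x - 5)^2(x + 4)^2.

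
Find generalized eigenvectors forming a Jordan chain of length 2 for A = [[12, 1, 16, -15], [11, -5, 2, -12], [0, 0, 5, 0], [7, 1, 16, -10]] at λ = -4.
v_1 = [[0, 1, 0, 0]]^T, v_2 = [[1, -1, 0, 1]]^T

We seek v_1 ∈ ker((A + 4I)^2) \ ker(A + 4I), then set v_{i+1} = (A + 4I) v_i.

One such chain is v_1 = [[0, 1, 0, 0]]^T, v_2 = [[1, -1, 0, 1]]^T. Check: (A + 4I) v_2 = [[0, 0, 0, 0]]^T = 0.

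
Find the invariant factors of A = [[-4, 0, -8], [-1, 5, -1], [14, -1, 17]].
(x - 6)^3

The Jordan structure of A has elementary divisors (x - 6)^3. Arranging the block sizes at each eigenvalue in decreasing order and taking row products gives the invariant factors.

Invariant factors (smallest first, each dividing the next): (x - 6)^3.

Check: the last factor (x - 6)^3 is the minimal polynomial, and the product (x - 6)^3 is the characteristic polynomial.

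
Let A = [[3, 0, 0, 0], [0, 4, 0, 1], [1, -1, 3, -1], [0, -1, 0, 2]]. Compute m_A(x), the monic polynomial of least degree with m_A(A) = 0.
m_A(x) = (x - 3)^2

The characteristic polynomial factors as (x - 3)^4. The minimal polynomial is ∏(x - λ)^{k_λ} where k_λ is the size of the largest Jordan block at λ.

For λ = 3: rank(A - 3I) = 2, and the largest Jordan block has size 2 (the smallest k with rank((A - 3I)^k) = rank((A - 3I)^(k+1))).

So m_A(x) = (x - 3)^2.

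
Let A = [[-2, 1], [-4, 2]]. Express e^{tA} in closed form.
e^{tA} = [[1 - 2*t, t], [-4*t, 2*t + 1]]

A has Jordan form J = [[0, 1], [0, 0]] with A = PJP^{-1}, so e^{tA} = P e^{tJ} P^{-1}.

For a Jordan block J_k(λ), e^{tJ_k(λ)} = e^{λt} · (I + tN + t^2 N^2/2! + ... + t^{k-1} N^{k-1}/(k-1)!) where N is the nilpotent superdiagonal part.

Assembling the blocks and conjugating back gives the entries of e^{tA} as shown above.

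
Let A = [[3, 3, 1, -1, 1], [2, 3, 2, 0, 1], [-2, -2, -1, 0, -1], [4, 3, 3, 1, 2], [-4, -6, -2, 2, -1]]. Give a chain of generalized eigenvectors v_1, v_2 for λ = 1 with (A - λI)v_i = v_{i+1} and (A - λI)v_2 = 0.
v_1 = [[-1, 0, 0, 0, 3]]^T, v_2 = [[1, 1, -1, 2, -2]]^T

We seek v_1 ∈ ker((A - I)^2) \ ker(A - I), then set v_{i+1} = (A - I) v_i.

One such chain is v_1 = [[-1, 0, 0, 0, 3]]^T, v_2 = [[1, 1, -1, 2, -2]]^T. Check: (A - I) v_2 = [[0, 0, 0, 0, 0]]^T = 0.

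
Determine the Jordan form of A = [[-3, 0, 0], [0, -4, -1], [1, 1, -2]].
The characteristic polynomial is det(xI - A) = (x + 3)^3, so the eigenvalues are -3 (algebraic multiplicity 3).

For λ = -3: rank(A + 3I) = 2, rank((A + 3I)^2) = 1, rank((A + 3I)^3) = 0. The eigenspace has dimension 3 - 2 = 1, so there is 1 Jordan block; the rank sequence gives block sizes [3].

Assembling the blocks gives the Jordan form J above.

J = [[-3, 1, 0], [0, -3, 1], [0, 0, -3]]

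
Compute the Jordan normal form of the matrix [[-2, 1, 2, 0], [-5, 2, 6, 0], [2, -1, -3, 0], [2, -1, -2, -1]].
J = [[-1, 1, 0, 0], [0, -1, 1, 0], [0, 0, -1, 0], [0, 0, 0, -1]]

The characteristic polynomial is det(xI - A) = (x + 1)^4, so the eigenvalues are -1 (algebraic multiplicity 4).

For λ = -1: rank(A + I) = 2, rank((A + I)^2) = 1, rank((A + I)^3) = 0. The eigenspace has dimension 4 - 2 = 2, so there are 2 Jordan blocks; the rank sequence gives block sizes [3, 1].

Assembling the blocks gives the Jordan form J above.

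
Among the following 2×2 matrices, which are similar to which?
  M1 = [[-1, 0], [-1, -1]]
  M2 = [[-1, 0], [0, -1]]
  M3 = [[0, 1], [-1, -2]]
Characteristic polynomials: χ_{M1} = (x + 1)^2, χ_{M2} = (x + 1)^2, χ_{M3} = (x + 1)^2.

{M1, M3}: invariant factors (x + 1)^2.

{M2}: invariant factors x + 1, x + 1.

Matrices are similar if and only if their invariant-factor lists agree; the partition into similarity classes is {M1, M3}, {M2}.

2 classes: {M1, M3}, {M2}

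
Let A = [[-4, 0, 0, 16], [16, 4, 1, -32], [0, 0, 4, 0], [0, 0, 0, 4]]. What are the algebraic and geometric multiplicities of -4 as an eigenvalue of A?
algebraic multiplicity 1, geometric multiplicity 1

The characteristic polynomial is (x - 4)^3(x + 4), so the factor x + 4 appears with exponent 1: the algebraic multiplicity is 1.

rank(A + 4I) = 3, so the eigenspace has dimension 4 - 3 = 1: the geometric multiplicity is 1.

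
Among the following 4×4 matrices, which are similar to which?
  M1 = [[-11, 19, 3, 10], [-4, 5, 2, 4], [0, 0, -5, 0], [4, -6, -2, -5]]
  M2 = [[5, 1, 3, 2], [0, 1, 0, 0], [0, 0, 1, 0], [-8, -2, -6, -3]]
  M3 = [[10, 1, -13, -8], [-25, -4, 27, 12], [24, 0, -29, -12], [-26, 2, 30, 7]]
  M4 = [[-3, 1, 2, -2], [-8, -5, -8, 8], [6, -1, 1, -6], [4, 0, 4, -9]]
Characteristic polynomials: χ_{M1} = (x + 1)(x + 5)^3, χ_{M2} = (x - 1)^4, χ_{M3} = (x + 1)(x + 5)^3, χ_{M4} = (x + 1)(x + 5)^3.

{M1, M3, M4}: invariant factors x + 5, (x + 1)(x + 5)^2.

{M2}: invariant factors x - 1, x - 1, (x - 1)^2.

Matrices are similar if and only if their invariant-factor lists agree; the partition into similarity classes is {M1, M3, M4}, {M2}.

2 classes: {M1, M3, M4}, {M2}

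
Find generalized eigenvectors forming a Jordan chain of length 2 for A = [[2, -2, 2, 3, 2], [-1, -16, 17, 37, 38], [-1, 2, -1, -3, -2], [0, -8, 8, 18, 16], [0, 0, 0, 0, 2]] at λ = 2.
v_1 = [[0, 2, 0, 1, 0]]^T, v_2 = [[-1, 1, 1, 0, 0]]^T

We seek v_1 ∈ ker((A - 2I)^2) \ ker(A - 2I), then set v_{i+1} = (A - 2I) v_i.

One such chain is v_1 = [[0, 2, 0, 1, 0]]^T, v_2 = [[-1, 1, 1, 0, 0]]^T. Check: (A - 2I) v_2 = [[0, 0, 0, 0, 0]]^T = 0.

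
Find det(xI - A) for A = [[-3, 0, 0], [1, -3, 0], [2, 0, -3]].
xI - A = [[x + 3, 0, 0], [-1, x + 3, 0], [-2, 0, x + 3]].

Expanding det(xI - A) along the first row:
det(xI - A) = + (x + 3)·det([[x + 3, 0], [0, x + 3]]) - (0)·det([[-1, 0], [-2, x + 3]]) + (0)·det([[-1, x + 3], [-2, 0]]).

Evaluating gives χ_A(x) = x^3 + 9x^2 + 27x + 27 = (x + 3)^3.

χ_A(x) = (x + 3)^3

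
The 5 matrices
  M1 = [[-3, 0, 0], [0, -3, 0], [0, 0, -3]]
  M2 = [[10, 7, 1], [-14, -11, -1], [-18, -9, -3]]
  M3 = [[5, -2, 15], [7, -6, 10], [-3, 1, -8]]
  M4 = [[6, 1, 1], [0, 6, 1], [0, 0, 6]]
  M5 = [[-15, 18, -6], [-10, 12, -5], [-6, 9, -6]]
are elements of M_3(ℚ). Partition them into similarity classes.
Characteristic polynomials: χ_{M1} = (x + 3)^3, χ_{M2} = x^2(x + 4), χ_{M3} = (x + 3)^3, χ_{M4} = (x - 6)^3, χ_{M5} = (x + 3)^3.

{M1}: invariant factors x + 3, x + 3, x + 3.

{M2}: invariant factors x^2(x + 4).

{M3}: invariant factors (x + 3)^3.

{M4}: invariant factors (x - 6)^3.

{M5}: invariant factors x + 3, (x + 3)^2.

Matrices are similar if and only if their invariant-factor lists agree; the partition into similarity classes is {M1}, {M2}, {M3}, {M4}, {M5}.

5 classes: {M1}, {M2}, {M3}, {M4}, {M5}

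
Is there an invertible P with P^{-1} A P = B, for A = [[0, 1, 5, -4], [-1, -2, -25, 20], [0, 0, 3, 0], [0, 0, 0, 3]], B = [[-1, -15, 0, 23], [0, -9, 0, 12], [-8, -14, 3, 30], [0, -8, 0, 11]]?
Yes.

Two matrices over a field are similar if and only if they have the same invariant factors.

Both A and B have characteristic polynomial (x - 3)^2(x + 1)^2 and minimal polynomial (x - 3)(x + 1)^2. Computing further, both have invariant factors x - 3, (x - 3)(x + 1)^2. Hence A and B are similar.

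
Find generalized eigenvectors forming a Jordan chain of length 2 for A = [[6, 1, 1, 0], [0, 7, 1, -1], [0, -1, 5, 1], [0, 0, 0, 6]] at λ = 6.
v_1 = [[2, 1, 0, 0]]^T, v_2 = [[1, 1, -1, 0]]^T

We seek v_1 ∈ ker((A - 6I)^2) \ ker(A - 6I), then set v_{i+1} = (A - 6I) v_i.

One such chain is v_1 = [[2, 1, 0, 0]]^T, v_2 = [[1, 1, -1, 0]]^T. Check: (A - 6I) v_2 = [[0, 0, 0, 0]]^T = 0.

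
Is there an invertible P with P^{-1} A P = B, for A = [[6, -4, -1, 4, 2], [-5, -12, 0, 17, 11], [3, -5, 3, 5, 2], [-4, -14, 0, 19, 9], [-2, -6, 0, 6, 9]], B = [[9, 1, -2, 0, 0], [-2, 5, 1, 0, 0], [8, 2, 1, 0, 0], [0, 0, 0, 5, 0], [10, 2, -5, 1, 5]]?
Yes.

Two matrices over a field are similar if and only if they have the same invariant factors.

Both A and B have characteristic polynomial (x - 5)^5 and minimal polynomial (x - 5)^3. Computing further, both have invariant factors (x - 5)^2, (x - 5)^3. Hence A and B are similar.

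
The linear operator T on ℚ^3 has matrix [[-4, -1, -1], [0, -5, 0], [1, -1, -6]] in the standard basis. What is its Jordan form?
J = [[-5, 1, 0], [0, -5, 0], [0, 0, -5]]

The characteristic polynomial is det(xI - A) = (x + 5)^3, so the eigenvalues are -5 (algebraic multiplicity 3).

For λ = -5: rank(A + 5I) = 1, rank((A + 5I)^2) = 0. The eigenspace has dimension 3 - 1 = 2, so there are 2 Jordan blocks; the rank sequence gives block sizes [2, 1].

Assembling the blocks gives the Jordan form J above.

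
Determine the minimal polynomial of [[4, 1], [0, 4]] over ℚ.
m_A(x) = (x - 4)^2

The characteristic polynomial factors as (x - 4)^2. The minimal polynomial is ∏(x - λ)^{k_λ} where k_λ is the size of the largest Jordan block at λ.

For λ = 4: rank(A - 4I) = 1, and the largest Jordan block has size 2 (the smallest k with rank((A - 4I)^k) = rank((A - 4I)^(k+1))).

So m_A(x) = (x - 4)^2.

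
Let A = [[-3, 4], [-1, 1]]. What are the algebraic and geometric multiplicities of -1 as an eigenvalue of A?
The characteristic polynomial is (x + 1)^2, so the factor x + 1 appears with exponent 2: the algebraic multiplicity is 2.

rank(A + I) = 1, so the eigenspace has dimension 2 - 1 = 1: the geometric multiplicity is 1.

Since 1 < 2, A is not diagonalizable.

algebraic multiplicity 2, geometric multiplicity 1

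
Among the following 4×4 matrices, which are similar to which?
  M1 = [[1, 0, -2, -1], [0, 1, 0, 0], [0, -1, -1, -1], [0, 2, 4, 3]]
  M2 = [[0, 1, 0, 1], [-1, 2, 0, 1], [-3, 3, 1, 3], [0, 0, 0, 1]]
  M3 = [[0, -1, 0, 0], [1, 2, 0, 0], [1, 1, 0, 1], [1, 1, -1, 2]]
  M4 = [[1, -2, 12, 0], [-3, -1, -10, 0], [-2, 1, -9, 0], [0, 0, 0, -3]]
Characteristic polynomials: χ_{M1} = (x - 1)^4, χ_{M2} = (x - 1)^4, χ_{M3} = (x - 1)^4, χ_{M4} = (x + 3)^4.

{M1, M3}: invariant factors (x - 1)^2, (x - 1)^2.

{M2}: invariant factors x - 1, x - 1, (x - 1)^2.

{M4}: invariant factors x + 3, (x + 3)^3.

Matrices are similar if and only if their invariant-factor lists agree; the partition into similarity classes is {M1, M3}, {M2}, {M4}.

3 classes: {M1, M3}, {M2}, {M4}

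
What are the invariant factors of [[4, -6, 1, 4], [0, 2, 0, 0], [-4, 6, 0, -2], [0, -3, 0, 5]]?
The Jordan structure of A has elementary divisors (x - 2)^2, (x - 2), (x - 5). Arranging the block sizes at each eigenvalue in decreasing order and taking row products gives the invariant factors.

Invariant factors (smallest first, each dividing the next): x - 2, (x - 5)(x - 2)^2.

Check: the last factor (x - 5)(x - 2)^2 is the minimal polynomial, and the product (x - 5)(x - 2)^3 is the characteristic polynomial.

x - 2, (x - 5)(x - 2)^2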